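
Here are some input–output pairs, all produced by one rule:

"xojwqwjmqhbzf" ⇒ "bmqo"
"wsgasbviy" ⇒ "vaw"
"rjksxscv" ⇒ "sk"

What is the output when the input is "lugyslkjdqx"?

The transformation: reverse the string, then keep one character in every 3, starting at position 3 (positions 3rd, 6th, 9th, ...).
"lugyslkjdqx" → "xqdjklsygul" → "dlg".
(Check on "rjksxscv": → "vcsxskjr" → "sk" ✓)

dlg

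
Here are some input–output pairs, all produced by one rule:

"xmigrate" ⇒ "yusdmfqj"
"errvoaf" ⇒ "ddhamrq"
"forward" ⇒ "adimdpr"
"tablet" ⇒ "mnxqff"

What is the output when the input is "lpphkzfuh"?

bbtwlrgtx

The rule is to shift every letter 12 places forward in the alphabet (wrapping around), then move the first character to the end.
On "lpphkzfuh": the first step gives "xbbtwlrgt", and the second then gives "bbtwlrgtx".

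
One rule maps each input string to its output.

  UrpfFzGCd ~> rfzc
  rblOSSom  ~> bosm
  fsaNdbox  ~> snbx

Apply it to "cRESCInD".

The pattern: keep every other character starting from the second (positions 2nd, 4th, 6th, ...), then convert every letter to lowercase.
Working it through for "cRESCInD": intermediate "RSID", final "rsid".

rsid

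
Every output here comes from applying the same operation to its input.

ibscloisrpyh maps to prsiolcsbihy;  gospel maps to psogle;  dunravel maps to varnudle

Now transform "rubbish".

ibburhs

What's happening: reverse the string, then move the first 2 characters to the end (rotate left by 2).
For "rubbish", step one produces "hsibbur"; step two turns that into "ibburhs".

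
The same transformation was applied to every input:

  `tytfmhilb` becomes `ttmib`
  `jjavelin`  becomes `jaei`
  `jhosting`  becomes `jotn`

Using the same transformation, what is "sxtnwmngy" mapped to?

stwny

Each output is the input with this applied: keep every other character starting from the first (positions 1st, 3rd, 5th, ...).
So "sxtnwmngy" becomes "stwny".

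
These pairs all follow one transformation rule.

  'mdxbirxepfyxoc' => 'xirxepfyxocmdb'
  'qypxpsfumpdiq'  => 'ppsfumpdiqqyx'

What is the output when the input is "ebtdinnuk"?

tinnukebd

The pattern: move the first 3 characters to the end (rotate left by 3), then swap the first and last characters.
Starting from "ebtdinnuk": after the first operation, "dinnukebt"; after the second, "tinnukebd".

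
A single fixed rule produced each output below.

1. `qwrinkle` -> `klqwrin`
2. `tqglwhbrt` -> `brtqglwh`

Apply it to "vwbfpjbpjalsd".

lsvwbfpjbpja

In each case the input is transformed by: delete the last character, then move the last 2 characters to the front (rotate right by 2).
"vwbfpjbpjalsd" → "vwbfpjbpjals" → "lsvwbfpjbpja".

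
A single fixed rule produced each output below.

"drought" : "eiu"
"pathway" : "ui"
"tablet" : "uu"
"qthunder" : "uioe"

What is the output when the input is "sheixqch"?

ii

The rule is to shift every letter 1 place forward in the alphabet (wrapping around), then keep only the vowels.
For "sheixqch", step one produces "tifjyrdi"; step two turns that into "ii".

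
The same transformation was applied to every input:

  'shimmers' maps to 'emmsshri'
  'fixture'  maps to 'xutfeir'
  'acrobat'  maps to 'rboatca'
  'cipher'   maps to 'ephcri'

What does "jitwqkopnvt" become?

qokjtivtnwp

The transformation: take characters alternately from the front and the back (1st, last, 2nd, 2nd-last, ...), then move the last 3 characters to the front (rotate right by 3).
Starting from "jitwqkopnvt": after the first operation, "jtivtnwpqok"; after the second, "qokjtivtnwp".
(Check on "cipher": → "crieph" → "ephcri" ✓)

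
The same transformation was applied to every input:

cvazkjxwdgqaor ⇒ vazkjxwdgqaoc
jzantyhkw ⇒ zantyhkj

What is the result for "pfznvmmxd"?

Rule — delete the last character, then move the first character to the end.
"pfznvmmxd" → "pfznvmmx" → "fznvmmxp".

fznvmmxp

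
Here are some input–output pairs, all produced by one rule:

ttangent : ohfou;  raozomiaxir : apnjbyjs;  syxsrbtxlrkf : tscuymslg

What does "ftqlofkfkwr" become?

mpglglxs

The rule is to delete the first 3 characters, then shift every letter 1 place forward in the alphabet (wrapping around).
Starting from "ftqlofkfkwr": after the first operation, "lofkfkwr"; after the second, "mpglglxs".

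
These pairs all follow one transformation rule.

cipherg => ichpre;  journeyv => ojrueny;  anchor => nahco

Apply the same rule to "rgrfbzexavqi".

The pattern: delete the last character, then swap each adjacent pair of characters (1↔2, 3↔4, ...).
"rgrfbzexavqi" → "rgrfbzexavq" → "grfrzbxevaq".
(Check on "anchor": → "ancho" → "nahco" ✓)

grfrzbxevaq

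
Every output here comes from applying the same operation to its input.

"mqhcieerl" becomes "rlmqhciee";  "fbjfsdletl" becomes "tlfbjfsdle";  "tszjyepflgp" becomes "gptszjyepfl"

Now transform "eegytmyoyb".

ybeegytmyo

The pattern: move the last 2 characters to the front (rotate right by 2).
For "eegytmyoyb" the result is "ybeegytmyo".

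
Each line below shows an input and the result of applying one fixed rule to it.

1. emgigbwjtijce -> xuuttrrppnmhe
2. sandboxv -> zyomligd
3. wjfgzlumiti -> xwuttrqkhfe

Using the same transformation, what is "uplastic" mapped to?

wtnlfeda

The pattern: shift every letter 11 places forward in the alphabet (wrapping around), then sort the characters into reverse alphabetical order.
On "uplastic": the first step gives "fawldetn", and the second then gives "wtnlfeda".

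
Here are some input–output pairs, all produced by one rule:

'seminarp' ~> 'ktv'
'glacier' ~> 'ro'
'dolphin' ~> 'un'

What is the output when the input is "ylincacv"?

rib

In each case the input is transformed by: shift every letter 6 places forward in the alphabet (wrapping around), then keep one character in every 3, starting at position 2 (positions 2nd, 5th, 8th, ...).
Starting from "ylincacv": after the first operation, "erotigib"; after the second, "rib".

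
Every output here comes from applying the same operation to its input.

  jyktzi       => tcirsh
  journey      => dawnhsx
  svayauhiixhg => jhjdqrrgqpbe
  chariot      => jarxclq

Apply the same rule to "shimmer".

rvvnabq

The rule is to move the first 2 characters to the end (rotate left by 2), then shift every letter 9 places forward in the alphabet (wrapping around).
Working it through for "shimmer": intermediate "immersh", final "rvvnabq".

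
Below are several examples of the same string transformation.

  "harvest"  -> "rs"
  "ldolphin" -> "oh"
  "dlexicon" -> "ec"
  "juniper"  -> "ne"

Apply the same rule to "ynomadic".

od

Looking at the pairs, the operation is to keep one character in every 3, starting at position 3 (positions 3rd, 6th, 9th, ...).
Doing the same to "ynomadic": "od".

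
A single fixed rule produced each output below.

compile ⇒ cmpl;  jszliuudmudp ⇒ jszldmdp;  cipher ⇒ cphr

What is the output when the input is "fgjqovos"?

The rule is to remove every vowel.
So "fgjqovos" becomes "fgjqvs".

fgjqvs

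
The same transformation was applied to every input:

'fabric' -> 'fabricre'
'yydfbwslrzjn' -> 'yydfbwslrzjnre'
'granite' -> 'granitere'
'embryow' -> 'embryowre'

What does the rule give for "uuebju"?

Rule — append "re".
Applying that to "uuebju" gives "uuebjure".

uuebjure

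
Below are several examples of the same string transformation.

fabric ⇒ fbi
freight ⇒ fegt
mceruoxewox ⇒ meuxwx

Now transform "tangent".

The pattern: keep every other character starting from the first (positions 1st, 3rd, 5th, ...).
Doing the same to "tangent": "tnet".

tnet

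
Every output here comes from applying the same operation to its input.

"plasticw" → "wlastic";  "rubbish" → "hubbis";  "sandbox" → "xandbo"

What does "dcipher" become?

Each output is the input with this applied: delete the first character, then move the last character to the front.
On "dcipher" that produces "rciphe".

rciphe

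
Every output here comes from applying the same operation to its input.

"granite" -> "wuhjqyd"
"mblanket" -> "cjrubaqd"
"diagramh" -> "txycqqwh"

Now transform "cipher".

Looking at the pairs, the operation is to take characters alternately from the front and the back (1st, last, 2nd, 2nd-last, ...), then shift every letter 10 places backward in the alphabet (wrapping around).
Applying both steps to "cipher": "crieph", then "shyufx".

shyufx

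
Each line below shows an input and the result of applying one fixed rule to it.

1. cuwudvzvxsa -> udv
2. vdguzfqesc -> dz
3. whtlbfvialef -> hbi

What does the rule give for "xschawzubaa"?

sau

In each case the input is transformed by: delete the last 3 characters, then keep one character in every 3, starting at position 2 (positions 2nd, 5th, 8th, ...).
Working it through for "xschawzubaa": intermediate "xschawzu", final "sau".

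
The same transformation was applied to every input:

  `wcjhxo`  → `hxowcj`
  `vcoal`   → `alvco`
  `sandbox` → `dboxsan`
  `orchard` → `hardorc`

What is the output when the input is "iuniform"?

iformiun

The rule is to move the first 3 characters to the end (rotate left by 3).
On "iuniform" that produces "iformiun".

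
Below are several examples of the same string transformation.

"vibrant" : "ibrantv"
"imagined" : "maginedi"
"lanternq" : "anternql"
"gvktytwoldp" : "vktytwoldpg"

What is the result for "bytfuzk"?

ytfuzkb

The rule is to move the first character to the end.
"bytfuzk" → "ytfuzkb".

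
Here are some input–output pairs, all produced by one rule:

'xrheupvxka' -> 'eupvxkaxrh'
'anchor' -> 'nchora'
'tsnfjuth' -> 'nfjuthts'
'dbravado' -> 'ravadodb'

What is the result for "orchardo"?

chardoor

The pattern: swap the front and back halves of the string, then move the last 2 characters to the front (rotate right by 2).
On "orchardo": the first step gives "ardoorch", and the second then gives "chardoor".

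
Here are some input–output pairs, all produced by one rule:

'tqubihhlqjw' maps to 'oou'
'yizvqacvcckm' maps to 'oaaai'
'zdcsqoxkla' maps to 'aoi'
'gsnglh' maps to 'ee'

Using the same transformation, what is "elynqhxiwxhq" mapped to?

ouo

What's happening: shift every letter 2 places backward in the alphabet (wrapping around), then keep only the vowels.
On "elynqhxiwxhq" that produces "ouo".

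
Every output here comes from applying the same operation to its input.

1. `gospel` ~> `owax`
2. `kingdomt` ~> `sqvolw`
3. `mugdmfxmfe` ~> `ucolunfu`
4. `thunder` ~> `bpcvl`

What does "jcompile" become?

The transformation: delete the last 2 characters, then shift every letter 8 places forward in the alphabet (wrapping around).
Working it through for "jcompile": intermediate "jcompi", final "rkwuxq".

rkwuxq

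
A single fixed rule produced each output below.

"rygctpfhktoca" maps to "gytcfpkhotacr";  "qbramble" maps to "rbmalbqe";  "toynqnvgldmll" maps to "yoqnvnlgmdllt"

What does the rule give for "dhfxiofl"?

The transformation: move the first character to the end, then swap each adjacent pair of characters (1↔2, 3↔4, ...).
Starting from "dhfxiofl": after the first operation, "hfxiofld"; after the second, "fhixfodl".

fhixfodl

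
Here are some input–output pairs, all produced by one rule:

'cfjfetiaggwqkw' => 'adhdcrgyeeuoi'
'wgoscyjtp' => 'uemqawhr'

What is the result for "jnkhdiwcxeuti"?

In each case the input is transformed by: shift every letter 2 places backward in the alphabet (wrapping around), then delete the last character.
On "jnkhdiwcxeuti" that produces "hlifbguavcsr".

hlifbguavcsr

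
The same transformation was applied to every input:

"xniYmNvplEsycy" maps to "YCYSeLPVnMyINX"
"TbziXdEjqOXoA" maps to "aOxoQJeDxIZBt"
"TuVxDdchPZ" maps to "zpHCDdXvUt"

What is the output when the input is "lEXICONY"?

ynocixeL

The pattern: flip the case of every letter, then reverse the string.
On "lEXICONY" that produces "ynocixeL".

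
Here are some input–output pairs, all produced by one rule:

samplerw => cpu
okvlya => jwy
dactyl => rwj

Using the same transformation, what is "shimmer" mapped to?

kcp

What's happening: shift every letter 2 places backward in the alphabet (wrapping around), then keep only the last 3 characters.
Applying that to "shimmer" gives "kcp".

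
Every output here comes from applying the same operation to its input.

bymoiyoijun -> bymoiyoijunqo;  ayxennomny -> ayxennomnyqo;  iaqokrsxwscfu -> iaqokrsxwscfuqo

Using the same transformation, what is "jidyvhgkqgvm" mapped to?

jidyvhgkqgvmqo

What's happening: append "qo".
On "jidyvhgkqgvm" that produces "jidyvhgkqgvmqo".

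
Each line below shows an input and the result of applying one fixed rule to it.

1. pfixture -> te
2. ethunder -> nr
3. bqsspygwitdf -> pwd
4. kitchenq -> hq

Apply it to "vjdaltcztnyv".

The pattern: keep one character in every 3, starting at position 2 (positions 2nd, 5th, 8th, ...), then delete the first character.
"vjdaltcztnyv" → "jlzy" → "lzy".

lzy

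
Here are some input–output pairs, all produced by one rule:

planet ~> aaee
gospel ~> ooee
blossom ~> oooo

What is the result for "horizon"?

ooiioo

What's happening: double every character, then keep only the vowels.
Starting from "horizon": after the first operation, "hhoorriizzoonn"; after the second, "ooiioo".
(Check on "blossom": → "bblloossssoomm" → "oooo" ✓)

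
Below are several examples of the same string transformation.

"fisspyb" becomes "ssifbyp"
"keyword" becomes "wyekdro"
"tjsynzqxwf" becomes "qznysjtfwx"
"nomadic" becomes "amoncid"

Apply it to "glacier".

The rule is to reverse the string, then move the first 3 characters to the end (rotate left by 3).
On "glacier": the first step gives "reicalg", and the second then gives "calgrei".

calgrei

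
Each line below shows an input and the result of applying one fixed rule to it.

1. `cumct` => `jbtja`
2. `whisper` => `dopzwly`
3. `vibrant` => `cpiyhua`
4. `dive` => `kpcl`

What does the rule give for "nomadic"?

Looking at the pairs, the operation is to shift every letter 7 places forward in the alphabet (wrapping around).
Doing the same to "nomadic": "uvthkpj".

uvthkpj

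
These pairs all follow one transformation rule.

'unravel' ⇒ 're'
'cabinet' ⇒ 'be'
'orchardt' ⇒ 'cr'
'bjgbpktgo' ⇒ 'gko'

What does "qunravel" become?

Looking at the pairs, the operation is to keep one character in every 3, starting at position 3 (positions 3rd, 6th, 9th, ...).
So "qunravel" becomes "nv".

nv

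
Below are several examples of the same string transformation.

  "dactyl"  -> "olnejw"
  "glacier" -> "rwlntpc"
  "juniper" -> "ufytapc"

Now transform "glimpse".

The pattern: shift every letter 11 places forward in the alphabet (wrapping around).
So "glimpse" becomes "rwtxadp".

rwtxadp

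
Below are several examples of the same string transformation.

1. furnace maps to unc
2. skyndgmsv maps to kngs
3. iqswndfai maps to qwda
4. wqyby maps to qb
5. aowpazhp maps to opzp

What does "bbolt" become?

Looking at the pairs, the operation is to keep every other character starting from the second (positions 2nd, 4th, 6th, ...).
So "bbolt" becomes "bl".

bl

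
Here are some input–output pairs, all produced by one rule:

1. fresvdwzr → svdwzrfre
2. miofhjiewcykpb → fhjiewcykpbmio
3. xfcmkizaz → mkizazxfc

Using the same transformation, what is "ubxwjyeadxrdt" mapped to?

Each output is the input with this applied: move the first 3 characters to the end (rotate left by 3).
"ubxwjyeadxrdt" → "wjyeadxrdtubx".

wjyeadxrdtubx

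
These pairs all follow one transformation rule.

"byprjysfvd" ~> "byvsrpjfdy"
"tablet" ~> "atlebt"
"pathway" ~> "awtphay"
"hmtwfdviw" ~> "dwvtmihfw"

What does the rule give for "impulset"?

Each output is the input with this applied: sort the characters into reverse alphabetical order, then swap the first and last characters.
"impulset" → "utspmlie" → "etspmliu".

etspmliu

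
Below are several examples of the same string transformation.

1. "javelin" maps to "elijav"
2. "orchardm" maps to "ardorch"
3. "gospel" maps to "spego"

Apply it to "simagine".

ginsima

What's happening: delete the last character, then move the last 3 characters to the front (rotate right by 3).
Applying both steps to "simagine": "simagin", then "ginsima".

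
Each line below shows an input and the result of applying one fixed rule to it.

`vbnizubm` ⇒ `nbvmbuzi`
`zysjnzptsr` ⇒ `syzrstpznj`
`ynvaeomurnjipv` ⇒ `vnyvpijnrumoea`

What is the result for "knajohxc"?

ankcxhoj

What's happening: move the first 3 characters to the end (rotate left by 3), then reverse the string.
So "knajohxc" becomes "ankcxhoj".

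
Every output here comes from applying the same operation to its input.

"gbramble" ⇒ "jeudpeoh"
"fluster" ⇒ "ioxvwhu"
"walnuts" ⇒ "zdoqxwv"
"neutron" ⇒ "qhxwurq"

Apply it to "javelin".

The pattern: shift every letter 3 places forward in the alphabet (wrapping around).
Doing the same to "javelin": "mdyholq".

mdyholq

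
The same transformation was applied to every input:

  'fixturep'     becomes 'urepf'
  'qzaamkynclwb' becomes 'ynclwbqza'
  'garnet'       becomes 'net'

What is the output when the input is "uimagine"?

Rule — swap the front and back halves of the string, then delete the last 3 characters.
Applying both steps to "uimagine": "gineuima", then "gineu".

gineu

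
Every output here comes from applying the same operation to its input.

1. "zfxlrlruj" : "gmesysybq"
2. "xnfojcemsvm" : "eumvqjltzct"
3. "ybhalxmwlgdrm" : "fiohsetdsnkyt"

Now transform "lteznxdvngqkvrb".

Each output is the input with this applied: shift every letter 7 places forward in the alphabet (wrapping around).
For "lteznxdvngqkvrb" the result is "salguekcunxrcyi".

salguekcunxrcyi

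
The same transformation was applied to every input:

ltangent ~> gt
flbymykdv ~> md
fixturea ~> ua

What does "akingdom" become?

gm

Looking at the pairs, the operation is to keep one character in every 3, starting at position 2 (positions 2nd, 5th, 8th, ...), then delete the first character.
For "akingdom" the result is "gm".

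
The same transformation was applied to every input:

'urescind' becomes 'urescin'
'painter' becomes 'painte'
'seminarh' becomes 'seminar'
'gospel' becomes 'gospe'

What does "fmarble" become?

fmarbl

Rule — delete the last character.
For "fmarble" the result is "fmarbl".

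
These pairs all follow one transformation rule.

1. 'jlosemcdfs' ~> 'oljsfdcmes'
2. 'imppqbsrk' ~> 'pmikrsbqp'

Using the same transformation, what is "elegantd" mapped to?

eledtnag

Looking at the pairs, the operation is to move the first 3 characters to the end (rotate left by 3), then reverse the string.
For "elegantd", step one produces "gantdele"; step two turns that into "eledtnag".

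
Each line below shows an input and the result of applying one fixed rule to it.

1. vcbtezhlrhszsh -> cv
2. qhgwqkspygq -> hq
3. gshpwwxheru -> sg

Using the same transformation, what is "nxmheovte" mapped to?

Rule — reverse the string, then keep only the last 2 characters.
On "nxmheovte": the first step gives "etvoehmxn", and the second then gives "xn".

xn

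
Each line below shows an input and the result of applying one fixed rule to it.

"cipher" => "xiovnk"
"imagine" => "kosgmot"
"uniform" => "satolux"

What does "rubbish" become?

nxahhoy

The pattern: move the last character to the front, then shift every letter 6 places forward in the alphabet (wrapping around).
Working it through for "rubbish": intermediate "hrubbis", final "nxahhoy".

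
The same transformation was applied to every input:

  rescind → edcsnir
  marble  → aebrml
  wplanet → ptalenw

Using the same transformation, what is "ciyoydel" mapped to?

Looking at the pairs, the operation is to swap the first and last characters, then swap each adjacent pair of characters (1↔2, 3↔4, ...).
For "ciyoydel", step one produces "liyoydec"; step two turns that into "iloydyce".

iloydyce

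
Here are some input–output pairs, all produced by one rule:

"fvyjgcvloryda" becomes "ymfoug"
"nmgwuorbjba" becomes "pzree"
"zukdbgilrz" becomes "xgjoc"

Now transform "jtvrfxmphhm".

wuask

Rule — shift every letter 3 places forward in the alphabet (wrapping around), then keep every other character starting from the second (positions 2nd, 4th, 6th, ...).
Working it through for "jtvrfxmphhm": intermediate "mwyuiapskkp", final "wuask".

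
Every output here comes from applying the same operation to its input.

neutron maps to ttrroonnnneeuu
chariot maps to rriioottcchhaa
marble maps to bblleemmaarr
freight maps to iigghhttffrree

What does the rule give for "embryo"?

Each output is the input with this applied: move the first 3 characters to the end (rotate left by 3), then double every character.
Starting from "embryo": after the first operation, "ryoemb"; after the second, "rryyooeemmbb".

rryyooeemmbb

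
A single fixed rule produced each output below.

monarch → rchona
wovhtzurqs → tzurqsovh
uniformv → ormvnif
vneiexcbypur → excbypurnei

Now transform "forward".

ardorw

The transformation: delete the first character, then move the first 3 characters to the end (rotate left by 3).
Working it through for "forward": intermediate "orward", final "ardorw".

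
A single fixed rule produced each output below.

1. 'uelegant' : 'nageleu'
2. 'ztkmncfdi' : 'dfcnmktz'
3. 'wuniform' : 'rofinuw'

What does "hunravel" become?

evarnuh

In each case the input is transformed by: reverse the string, then delete the first character.
Applying both steps to "hunravel": "levarnuh", then "evarnuh".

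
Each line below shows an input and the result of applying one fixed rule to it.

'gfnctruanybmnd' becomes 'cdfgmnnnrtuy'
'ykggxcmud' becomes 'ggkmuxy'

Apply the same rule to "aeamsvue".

eemsuv

Looking at the pairs, the operation is to sort the characters into alphabetical order, then delete the first 2 characters.
On "aeamsvue" that produces "eemsuv".
(Check on "gfnctruanybmnd": → "abcdfgmnnnrtuy" → "cdfgmnnnrtuy" ✓)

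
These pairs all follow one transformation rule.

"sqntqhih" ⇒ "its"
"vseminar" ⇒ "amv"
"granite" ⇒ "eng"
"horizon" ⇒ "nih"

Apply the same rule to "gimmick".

kmg

The rule is to keep one character in every 3, starting at position 1 (positions 1st, 4th, 7th, ...), then reverse the string.
"gimmick" → "gmk" → "kmg".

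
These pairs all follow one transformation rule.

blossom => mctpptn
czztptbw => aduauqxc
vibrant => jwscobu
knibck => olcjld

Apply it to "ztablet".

Rule — swap each adjacent pair of characters (1↔2, 3↔4, ...), then shift every letter 1 place forward in the alphabet (wrapping around).
On "ztablet": the first step gives "tzbaelt", and the second then gives "uacbfmu".

uacbfmu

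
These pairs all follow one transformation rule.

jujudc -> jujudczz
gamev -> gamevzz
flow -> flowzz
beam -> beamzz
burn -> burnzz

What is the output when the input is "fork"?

The pattern: append "zz".
Applying that to "fork" gives "forkzz".

forkzz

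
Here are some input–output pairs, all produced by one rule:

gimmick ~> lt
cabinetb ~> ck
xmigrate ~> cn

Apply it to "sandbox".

xg

Each output is the input with this applied: shift every letter 9 places forward in the alphabet (wrapping around), then keep only the last 2 characters.
Applying both steps to "sandbox": "bjwmkxg", then "xg".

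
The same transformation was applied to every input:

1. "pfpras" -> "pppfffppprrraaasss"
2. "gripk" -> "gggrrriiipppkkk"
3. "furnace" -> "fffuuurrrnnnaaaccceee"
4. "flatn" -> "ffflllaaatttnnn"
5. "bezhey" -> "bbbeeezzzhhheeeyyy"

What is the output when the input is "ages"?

In each case the input is transformed by: repeat every character 3 times.
Applying that to "ages" gives "aaagggeeesss".

aaagggeeesss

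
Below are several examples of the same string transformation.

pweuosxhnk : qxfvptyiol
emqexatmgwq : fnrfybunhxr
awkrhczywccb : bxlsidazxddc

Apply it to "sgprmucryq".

Looking at the pairs, the operation is to shift every letter 1 place forward in the alphabet (wrapping around).
For "sgprmucryq" the result is "thqsnvdszr".

thqsnvdszr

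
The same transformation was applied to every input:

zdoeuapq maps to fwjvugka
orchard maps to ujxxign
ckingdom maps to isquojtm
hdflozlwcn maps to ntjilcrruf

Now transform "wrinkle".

ckxroqt

Rule — shift every letter 6 places forward in the alphabet (wrapping around), then take characters alternately from the front and the back (1st, last, 2nd, 2nd-last, ...).
On "wrinkle": the first step gives "cxotqrk", and the second then gives "ckxroqt".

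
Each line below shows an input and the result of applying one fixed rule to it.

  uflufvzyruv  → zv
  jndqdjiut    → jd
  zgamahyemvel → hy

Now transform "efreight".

The rule is to take characters alternately from the front and the back (1st, last, 2nd, 2nd-last, ...), then keep only the last 2 characters.
Starting from "efreight": after the first operation, "etfhrgei"; after the second, "ei".

ei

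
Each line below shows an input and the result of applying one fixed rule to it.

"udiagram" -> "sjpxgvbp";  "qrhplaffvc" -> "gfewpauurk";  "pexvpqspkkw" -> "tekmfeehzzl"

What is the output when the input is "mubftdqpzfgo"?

jbuqsiefuodv

The rule is to swap each adjacent pair of characters (1↔2, 3↔4, ...), then shift every letter 11 places backward in the alphabet (wrapping around).
On "mubftdqpzfgo": the first step gives "umfbdtpqfzog", and the second then gives "jbuqsiefuodv".
(Check on "qrhplaffvc": → "rqphalffcv" → "gfewpauurk" ✓)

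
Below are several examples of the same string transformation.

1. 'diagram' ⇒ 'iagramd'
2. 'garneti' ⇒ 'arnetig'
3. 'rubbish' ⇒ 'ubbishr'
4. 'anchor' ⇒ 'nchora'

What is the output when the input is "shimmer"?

The transformation: move the first character to the end.
For "shimmer" the result is "himmers".

himmers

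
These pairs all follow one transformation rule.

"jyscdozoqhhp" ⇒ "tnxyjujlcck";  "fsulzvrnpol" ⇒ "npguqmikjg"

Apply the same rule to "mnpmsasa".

ikhnvnv

In each case the input is transformed by: delete the first character, then shift every letter 5 places backward in the alphabet (wrapping around).
Applying both steps to "mnpmsasa": "npmsasa", then "ikhnvnv".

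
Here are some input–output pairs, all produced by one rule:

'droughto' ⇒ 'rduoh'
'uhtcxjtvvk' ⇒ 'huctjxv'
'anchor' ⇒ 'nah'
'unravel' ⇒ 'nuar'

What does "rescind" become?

ercs

Looking at the pairs, the operation is to swap each adjacent pair of characters (1↔2, 3↔4, ...), then delete the last 3 characters.
Applying that to "rescind" gives "ercs".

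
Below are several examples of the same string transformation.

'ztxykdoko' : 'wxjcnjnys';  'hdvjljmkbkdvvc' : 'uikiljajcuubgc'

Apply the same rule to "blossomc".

nrrnlbak

The transformation: move the first 2 characters to the end (rotate left by 2), then shift every letter 1 place backward in the alphabet (wrapping around).
Applying both steps to "blossomc": "ossomcbl", then "nrrnlbak".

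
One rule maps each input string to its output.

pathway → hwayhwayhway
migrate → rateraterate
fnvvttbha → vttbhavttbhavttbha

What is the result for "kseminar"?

minarminarminar

What's happening: delete the first 3 characters, then write the whole string 3 times in a row.
Starting from "kseminar": after the first operation, "minar"; after the second, "minarminarminar".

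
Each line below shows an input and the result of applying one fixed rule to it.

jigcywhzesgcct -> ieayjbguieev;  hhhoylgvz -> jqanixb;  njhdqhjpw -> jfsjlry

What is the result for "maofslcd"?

qhunef

What's happening: shift every letter 2 places forward in the alphabet (wrapping around), then delete the first 2 characters.
On "maofslcd": the first step gives "ocqhunef", and the second then gives "qhunef".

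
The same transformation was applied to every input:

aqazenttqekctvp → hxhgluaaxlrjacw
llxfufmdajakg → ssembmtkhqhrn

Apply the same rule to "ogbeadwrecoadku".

vnilhkdyljvhkrb

Each output is the input with this applied: shift every letter 7 places forward in the alphabet (wrapping around).
"ogbeadwrecoadku" → "vnilhkdyljvhkrb".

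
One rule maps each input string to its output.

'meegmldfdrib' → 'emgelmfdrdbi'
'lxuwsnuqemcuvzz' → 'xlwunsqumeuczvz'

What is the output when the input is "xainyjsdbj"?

The pattern: swap each adjacent pair of characters (1↔2, 3↔4, ...).
So "xainyjsdbj" becomes "axnijydsjb".

axnijydsjb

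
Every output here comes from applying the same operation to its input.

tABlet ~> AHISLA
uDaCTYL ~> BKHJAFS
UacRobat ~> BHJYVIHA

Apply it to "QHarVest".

In each case the input is transformed by: shift every letter 7 places forward in the alphabet (wrapping around), then convert every letter to uppercase.
On "QHarVest": the first step gives "XOhyClza", and the second then gives "XOHYCLZA".

XOHYCLZA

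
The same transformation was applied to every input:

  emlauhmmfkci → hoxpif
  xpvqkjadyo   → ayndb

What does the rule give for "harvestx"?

The pattern: keep every other character starting from the first (positions 1st, 3rd, 5th, ...), then shift every letter 3 places forward in the alphabet (wrapping around).
For "harvestx", step one produces "hret"; step two turns that into "kuhw".

kuhw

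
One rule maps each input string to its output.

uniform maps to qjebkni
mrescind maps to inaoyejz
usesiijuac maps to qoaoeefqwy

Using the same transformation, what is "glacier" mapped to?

chwyean

The rule is to shift every letter 4 places backward in the alphabet (wrapping around).
On "glacier" that produces "chwyean".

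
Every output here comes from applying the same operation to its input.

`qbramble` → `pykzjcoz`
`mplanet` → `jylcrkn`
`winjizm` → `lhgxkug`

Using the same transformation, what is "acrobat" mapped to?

pmzyrya

What's happening: move the first 2 characters to the end (rotate left by 2), then shift every letter 2 places backward in the alphabet (wrapping around).
On "acrobat": the first step gives "robatac", and the second then gives "pmzyrya".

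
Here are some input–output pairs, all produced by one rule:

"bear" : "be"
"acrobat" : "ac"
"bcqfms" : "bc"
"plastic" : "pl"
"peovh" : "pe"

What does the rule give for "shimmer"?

Rule — keep only the first 2 characters.
On "shimmer" that produces "sh".

sh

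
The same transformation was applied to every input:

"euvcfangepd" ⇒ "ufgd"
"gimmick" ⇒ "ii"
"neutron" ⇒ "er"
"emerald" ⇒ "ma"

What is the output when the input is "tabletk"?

ae

What's happening: keep one character in every 3, starting at position 2 (positions 2nd, 5th, 8th, ...).
Doing the same to "tabletk": "ae".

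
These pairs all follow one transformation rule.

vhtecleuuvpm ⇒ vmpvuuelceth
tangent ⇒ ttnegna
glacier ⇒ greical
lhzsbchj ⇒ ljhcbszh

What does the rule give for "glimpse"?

In each case the input is transformed by: move the first character to the end, then reverse the string.
Applying both steps to "glimpse": "limpseg", then "gespmil".

gespmil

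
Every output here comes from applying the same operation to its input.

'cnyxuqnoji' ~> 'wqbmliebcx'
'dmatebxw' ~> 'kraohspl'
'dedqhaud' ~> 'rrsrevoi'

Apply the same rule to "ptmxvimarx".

ldhaljwaof

Rule — move the last character to the front, then shift every letter 12 places backward in the alphabet (wrapping around).
"ptmxvimarx" → "xptmxvimar" → "ldhaljwaof".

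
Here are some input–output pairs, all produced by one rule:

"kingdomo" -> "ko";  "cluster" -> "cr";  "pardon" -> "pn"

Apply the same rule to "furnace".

The rule is to take characters alternately from the front and the back (1st, last, 2nd, 2nd-last, ...), then keep only the first 2 characters.
On "furnace": the first step gives "feucran", and the second then gives "fe".

fe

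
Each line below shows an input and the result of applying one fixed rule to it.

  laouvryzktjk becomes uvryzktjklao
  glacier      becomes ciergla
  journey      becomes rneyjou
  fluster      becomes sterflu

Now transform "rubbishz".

What's happening: move the first 3 characters to the end (rotate left by 3).
Applying that to "rubbishz" gives "bishzrub".

bishzrub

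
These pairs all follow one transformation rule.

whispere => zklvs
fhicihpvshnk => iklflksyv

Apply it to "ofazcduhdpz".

Each output is the input with this applied: delete the last 3 characters, then shift every letter 3 places forward in the alphabet (wrapping around).
Working it through for "ofazcduhdpz": intermediate "ofazcduh", final "ridcfgxk".
(Check on "whispere": → "whisp" → "zklvs" ✓)

ridcfgxk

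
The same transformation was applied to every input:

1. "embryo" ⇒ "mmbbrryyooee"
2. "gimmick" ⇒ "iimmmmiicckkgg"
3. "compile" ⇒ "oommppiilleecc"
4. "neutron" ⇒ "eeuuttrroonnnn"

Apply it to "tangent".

aannggeenntttt

The rule is to move the first character to the end, then double every character.
Starting from "tangent": after the first operation, "angentt"; after the second, "aannggeenntttt".
(Check on "embryo": → "mbryoe" → "mmbbrryyooee" ✓)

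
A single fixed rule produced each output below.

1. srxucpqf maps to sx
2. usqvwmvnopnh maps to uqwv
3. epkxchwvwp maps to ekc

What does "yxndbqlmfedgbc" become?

The rule is to keep every other character starting from the first (positions 1st, 3rd, 5th, ...), then delete the last 2 characters.
On "yxndbqlmfedgbc": the first step gives "ynblfdb", and the second then gives "ynblf".

ynblf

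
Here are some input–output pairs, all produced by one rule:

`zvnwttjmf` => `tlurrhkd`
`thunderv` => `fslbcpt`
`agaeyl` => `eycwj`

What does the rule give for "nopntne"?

The rule is to delete the first character, then shift every letter 2 places backward in the alphabet (wrapping around).
Starting from "nopntne": after the first operation, "opntne"; after the second, "mnlrlc".

mnlrlc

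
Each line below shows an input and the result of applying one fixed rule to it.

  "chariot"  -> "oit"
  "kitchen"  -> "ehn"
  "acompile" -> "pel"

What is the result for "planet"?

The pattern: swap each adjacent pair of characters (1↔2, 3↔4, ...), then keep only the last 3 characters.
For "planet", step one produces "lpnate"; step two turns that into "ate".

ate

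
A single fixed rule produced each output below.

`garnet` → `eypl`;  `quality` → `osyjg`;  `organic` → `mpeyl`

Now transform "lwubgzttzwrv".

The transformation: shift every letter 2 places backward in the alphabet (wrapping around), then delete the last 2 characters.
For "lwubgzttzwrv", step one produces "juszexrrxupt"; step two turns that into "juszexrrxu".

juszexrrxu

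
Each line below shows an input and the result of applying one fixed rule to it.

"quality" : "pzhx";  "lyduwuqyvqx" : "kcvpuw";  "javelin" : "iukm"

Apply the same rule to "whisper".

What's happening: shift every letter 1 place backward in the alphabet (wrapping around), then keep every other character starting from the first (positions 1st, 3rd, 5th, ...).
"whisper" → "vghrodq" → "vhoq".

vhoq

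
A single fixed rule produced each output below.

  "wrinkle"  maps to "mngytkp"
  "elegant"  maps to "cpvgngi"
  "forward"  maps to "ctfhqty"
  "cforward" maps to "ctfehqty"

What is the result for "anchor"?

Rule — move the last 3 characters to the front (rotate right by 3), then shift every letter 2 places forward in the alphabet (wrapping around).
Applying both steps to "anchor": "horanc", then "jqtcpe".

jqtcpe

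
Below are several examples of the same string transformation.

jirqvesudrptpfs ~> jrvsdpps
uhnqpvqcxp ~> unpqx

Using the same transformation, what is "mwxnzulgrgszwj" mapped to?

The rule is to keep every other character starting from the first (positions 1st, 3rd, 5th, ...).
So "mwxnzulgrgszwj" becomes "mxzlrsw".

mxzlrsw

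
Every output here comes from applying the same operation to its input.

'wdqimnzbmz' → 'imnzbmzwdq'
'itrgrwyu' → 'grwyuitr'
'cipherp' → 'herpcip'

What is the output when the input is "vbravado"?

Rule — move the first 3 characters to the end (rotate left by 3).
So "vbravado" becomes "avadovbr".

avadovbr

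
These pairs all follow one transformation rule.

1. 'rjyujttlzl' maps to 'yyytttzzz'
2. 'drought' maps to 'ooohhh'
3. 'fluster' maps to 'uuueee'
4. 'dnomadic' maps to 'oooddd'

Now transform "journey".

uuueee

In each case the input is transformed by: keep one character in every 3, starting at position 3 (positions 3rd, 6th, 9th, ...), then repeat every character 3 times.
Starting from "journey": after the first operation, "ue"; after the second, "uuueee".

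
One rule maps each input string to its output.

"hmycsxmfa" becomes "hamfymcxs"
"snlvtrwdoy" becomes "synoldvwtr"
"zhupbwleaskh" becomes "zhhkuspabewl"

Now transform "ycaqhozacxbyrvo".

The transformation: take characters alternately from the front and the back (1st, last, 2nd, 2nd-last, ...).
Doing the same to "ycaqhozacxbyrvo": "yocvarqyhboxzca".

yocvarqyhboxzca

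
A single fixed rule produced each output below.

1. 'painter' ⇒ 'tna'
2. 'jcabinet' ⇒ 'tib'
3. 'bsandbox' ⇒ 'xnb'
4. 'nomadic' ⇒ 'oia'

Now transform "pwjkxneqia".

The transformation: sort the characters into reverse alphabetical order, then keep one character in every 3, starting at position 1 (positions 1st, 4th, 7th, ...).
Starting from "pwjkxneqia": after the first operation, "xwqpnkjiea"; after the second, "xpja".

xpja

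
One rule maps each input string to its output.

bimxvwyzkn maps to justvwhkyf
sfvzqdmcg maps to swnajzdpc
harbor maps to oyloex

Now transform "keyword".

The pattern: move the first 2 characters to the end (rotate left by 2), then shift every letter 3 places backward in the alphabet (wrapping around).
Starting from "keyword": after the first operation, "ywordke"; after the second, "vtloahb".

vtloahb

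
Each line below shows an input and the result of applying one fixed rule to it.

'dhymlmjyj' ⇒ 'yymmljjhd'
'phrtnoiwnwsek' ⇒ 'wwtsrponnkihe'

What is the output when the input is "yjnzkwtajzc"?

Looking at the pairs, the operation is to sort the characters into reverse alphabetical order.
So "yjnzkwtajzc" becomes "zzywtnkjjca".

zzywtnkjjca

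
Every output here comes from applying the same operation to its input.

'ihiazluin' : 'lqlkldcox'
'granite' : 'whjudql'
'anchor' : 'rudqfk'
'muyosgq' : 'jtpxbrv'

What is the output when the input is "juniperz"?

ucmxqlsh

Looking at the pairs, the operation is to shift every letter 3 places forward in the alphabet (wrapping around), then move the last 2 characters to the front (rotate right by 2).
"juniperz" → "mxqlshuc" → "ucmxqlsh".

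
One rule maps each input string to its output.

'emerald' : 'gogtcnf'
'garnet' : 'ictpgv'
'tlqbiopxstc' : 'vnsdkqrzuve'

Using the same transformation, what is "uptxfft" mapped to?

What's happening: shift every letter 2 places forward in the alphabet (wrapping around).
On "uptxfft" that produces "wrvzhhv".

wrvzhhv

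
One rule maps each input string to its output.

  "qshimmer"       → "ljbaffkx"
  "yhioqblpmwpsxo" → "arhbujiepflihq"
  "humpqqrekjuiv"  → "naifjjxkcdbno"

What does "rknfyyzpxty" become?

dkygrrismqr

What's happening: shift every letter 7 places backward in the alphabet (wrapping around), then swap each adjacent pair of characters (1↔2, 3↔4, ...).
On "rknfyyzpxty": the first step gives "kdgyrrsiqmr", and the second then gives "dkygrrismqr".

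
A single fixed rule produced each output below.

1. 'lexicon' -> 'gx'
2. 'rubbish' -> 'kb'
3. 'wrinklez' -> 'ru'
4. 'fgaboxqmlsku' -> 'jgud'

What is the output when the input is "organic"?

The rule is to keep one character in every 3, starting at position 3 (positions 3rd, 6th, 9th, ...), then shift every letter 9 places forward in the alphabet (wrapping around).
Working it through for "organic": intermediate "gi", final "pr".

pr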